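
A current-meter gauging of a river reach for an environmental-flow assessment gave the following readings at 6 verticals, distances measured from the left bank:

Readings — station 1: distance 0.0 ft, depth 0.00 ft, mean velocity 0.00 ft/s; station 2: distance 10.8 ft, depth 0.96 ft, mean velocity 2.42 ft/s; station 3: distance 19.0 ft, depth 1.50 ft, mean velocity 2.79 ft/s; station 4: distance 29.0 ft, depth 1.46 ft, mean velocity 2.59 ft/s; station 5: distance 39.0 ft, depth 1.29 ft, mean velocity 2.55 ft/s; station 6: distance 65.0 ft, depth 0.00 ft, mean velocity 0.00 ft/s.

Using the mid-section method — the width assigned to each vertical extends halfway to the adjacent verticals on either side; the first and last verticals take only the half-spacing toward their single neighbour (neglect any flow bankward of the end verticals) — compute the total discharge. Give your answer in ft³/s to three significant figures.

w_2 = (19.0 − 0.0)/2 = 9.5 ft; q_2 = 2.42 × 0.96 × 9.5 = 22.07 ft³/s
w_3 = (29.0 − 10.8)/2 = 9.1 ft; q_3 = 2.79 × 1.50 × 9.1 = 38.08 ft³/s
w_4 = (39.0 − 19.0)/2 = 10 ft; q_4 = 2.59 × 1.46 × 10 = 37.81 ft³/s
w_5 = (65.0 − 29.0)/2 = 18 ft; q_5 = 2.55 × 1.29 × 18 = 59.21 ft³/s
Stations 1, 6 contribute zero (depth or velocity is 0).
Q = Σ qᵢ = 157.2 ft³/s

157 ft³/s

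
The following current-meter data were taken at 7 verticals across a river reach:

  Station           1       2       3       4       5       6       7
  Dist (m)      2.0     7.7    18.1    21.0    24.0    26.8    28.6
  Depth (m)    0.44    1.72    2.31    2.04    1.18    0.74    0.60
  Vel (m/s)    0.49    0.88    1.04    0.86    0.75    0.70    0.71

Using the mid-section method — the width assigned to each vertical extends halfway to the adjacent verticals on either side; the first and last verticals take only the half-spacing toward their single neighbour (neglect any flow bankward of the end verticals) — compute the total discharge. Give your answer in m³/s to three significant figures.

w_1 = (7.7 − 2.0)/2 = 2.85 m; q_1 = 0.49 × 0.44 × 2.85 = 0.6145 m³/s
w_2 = (18.1 − 2.0)/2 = 8.05 m; q_2 = 0.88 × 1.72 × 8.05 = 12.18 m³/s
w_3 = (21.0 − 7.7)/2 = 6.65 m; q_3 = 1.04 × 2.31 × 6.65 = 15.98 m³/s
w_4 = (24.0 − 18.1)/2 = 2.95 m; q_4 = 0.86 × 2.04 × 2.95 = 5.175 m³/s
w_5 = (26.8 − 21.0)/2 = 2.9 m; q_5 = 0.75 × 1.18 × 2.9 = 2.567 m³/s
w_6 = (28.6 − 24.0)/2 = 2.3 m; q_6 = 0.70 × 0.74 × 2.3 = 1.191 m³/s
w_7 = (28.6 − 26.8)/2 = 0.9 m; q_7 = 0.71 × 0.60 × 0.9 = 0.3834 m³/s
Q = Σ qᵢ = 38.09 m³/s

38.1 m³/s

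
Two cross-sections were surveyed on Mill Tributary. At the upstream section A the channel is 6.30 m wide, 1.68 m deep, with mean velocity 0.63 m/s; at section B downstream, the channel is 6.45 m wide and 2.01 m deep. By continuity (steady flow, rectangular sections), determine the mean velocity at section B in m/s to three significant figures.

0.514 m/s

Q = A₁V₁ = (6.30×1.68) × 0.63 = 6.668 m³/s
A₂ = 6.45 × 2.01 = 12.96 m²
V₂ = Q/A₂ = 6.668/12.96 = 0.5143 m/s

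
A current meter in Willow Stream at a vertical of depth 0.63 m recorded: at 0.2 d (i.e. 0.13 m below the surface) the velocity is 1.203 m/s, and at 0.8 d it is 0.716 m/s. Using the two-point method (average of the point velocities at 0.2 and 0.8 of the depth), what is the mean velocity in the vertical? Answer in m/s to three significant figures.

0.960 m/s

v̄ = (1.203 + 0.716) / 2 = 0.9595 m/s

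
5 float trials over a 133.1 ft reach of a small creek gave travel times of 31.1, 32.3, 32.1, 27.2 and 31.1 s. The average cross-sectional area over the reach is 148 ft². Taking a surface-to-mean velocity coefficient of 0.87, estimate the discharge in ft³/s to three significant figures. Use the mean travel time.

t̄ = (31.1 + 32.3 + 32.1 + 27.2 + 31.1) / 5 = 30.76 s
v_surface = L / t̄ = 133.1 / 30.76 = 4.327 ft/s
v_mean = 0.87 × 4.327 = 3.765 ft/s
Q = A × v_mean = 148 × 3.765 = 557.2 ft³/s

557 ft³/s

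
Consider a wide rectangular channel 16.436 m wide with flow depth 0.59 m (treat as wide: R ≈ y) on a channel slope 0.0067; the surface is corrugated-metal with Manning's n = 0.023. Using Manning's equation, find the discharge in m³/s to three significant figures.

A = b·y = 16.436 × 0.59 = 9.697 m²
Wide channel: R ≈ y = 0.59 m
Q = (1/n)·A·R^(2/3)·S^(1/2) = (1/0.023) × 9.697 × 0.5900^(2/3) × 0.0067^(1/2) = 24.28 m³/s

24.3 m³/s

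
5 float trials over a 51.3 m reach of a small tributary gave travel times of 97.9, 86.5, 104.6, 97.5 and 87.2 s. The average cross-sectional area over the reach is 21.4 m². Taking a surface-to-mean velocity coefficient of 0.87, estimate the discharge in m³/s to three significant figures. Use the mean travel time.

t̄ = (97.9 + 86.5 + 104.6 + 97.5 + 87.2) / 5 = 94.74 s
v_surface = L / t̄ = 51.3 / 94.74 = 0.5415 m/s
v_mean = 0.87 × 0.5415 = 0.4711 m/s
Q = A × v_mean = 21.4 × 0.4711 = 10.08 m³/s

10.1 m³/s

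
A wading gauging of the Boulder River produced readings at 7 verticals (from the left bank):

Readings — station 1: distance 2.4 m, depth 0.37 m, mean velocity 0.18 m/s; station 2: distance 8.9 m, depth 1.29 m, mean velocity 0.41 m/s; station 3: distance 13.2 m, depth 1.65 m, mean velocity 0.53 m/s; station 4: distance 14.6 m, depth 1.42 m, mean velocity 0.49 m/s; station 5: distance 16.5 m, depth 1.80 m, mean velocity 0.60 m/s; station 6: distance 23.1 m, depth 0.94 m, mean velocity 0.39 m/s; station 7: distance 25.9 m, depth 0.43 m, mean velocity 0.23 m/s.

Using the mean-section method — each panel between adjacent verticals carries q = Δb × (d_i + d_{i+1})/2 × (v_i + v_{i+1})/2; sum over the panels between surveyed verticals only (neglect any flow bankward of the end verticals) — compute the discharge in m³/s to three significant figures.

12.4 m³/s

Panel 1-2: Δb = 6.5 m, d̄ = (0.37+1.29)/2 = 0.83, v̄ = (0.18+0.41)/2 = 0.295 → q = 6.5×0.83×0.295 = 1.592 m³/s
Panel 2-3: Δb = 4.3 m, d̄ = (1.29+1.65)/2 = 1.47, v̄ = (0.41+0.53)/2 = 0.47 → q = 4.3×1.47×0.47 = 2.971 m³/s
Panel 3-4: Δb = 1.4 m, d̄ = (1.65+1.42)/2 = 1.535, v̄ = (0.53+0.49)/2 = 0.51 → q = 1.4×1.535×0.51 = 1.096 m³/s
Panel 4-5: Δb = 1.9 m, d̄ = (1.42+1.80)/2 = 1.61, v̄ = (0.49+0.60)/2 = 0.545 → q = 1.9×1.61×0.545 = 1.667 m³/s
Panel 5-6: Δb = 6.6 m, d̄ = (1.80+0.94)/2 = 1.37, v̄ = (0.60+0.39)/2 = 0.495 → q = 6.6×1.37×0.495 = 4.476 m³/s
Panel 6-7: Δb = 2.8 m, d̄ = (0.94+0.43)/2 = 0.685, v̄ = (0.39+0.23)/2 = 0.31 → q = 2.8×0.685×0.31 = 0.5946 m³/s
Q = Σ q = 12.40 m³/s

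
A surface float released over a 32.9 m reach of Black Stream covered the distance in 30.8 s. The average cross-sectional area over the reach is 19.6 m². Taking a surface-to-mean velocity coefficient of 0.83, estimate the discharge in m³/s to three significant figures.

17.4 m³/s

v_surface = L / t̄ = 32.9 / 30.8 = 1.068 m/s
v_mean = 0.83 × 1.068 = 0.8866 m/s
Q = A × v_mean = 19.6 × 0.8866 = 17.38 m³/s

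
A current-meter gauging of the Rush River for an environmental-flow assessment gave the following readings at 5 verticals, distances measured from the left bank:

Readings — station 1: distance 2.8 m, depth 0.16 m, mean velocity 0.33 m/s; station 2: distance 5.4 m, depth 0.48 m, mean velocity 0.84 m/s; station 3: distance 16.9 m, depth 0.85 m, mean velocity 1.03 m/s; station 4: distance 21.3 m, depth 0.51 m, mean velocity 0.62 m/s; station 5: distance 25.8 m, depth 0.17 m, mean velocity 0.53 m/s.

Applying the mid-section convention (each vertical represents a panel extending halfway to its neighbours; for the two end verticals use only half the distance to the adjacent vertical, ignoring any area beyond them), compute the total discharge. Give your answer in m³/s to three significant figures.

w_1 = (5.4 − 2.8)/2 = 1.3 m; q_1 = 0.33 × 0.16 × 1.3 = 0.06864 m³/s
w_2 = (16.9 − 2.8)/2 = 7.05 m; q_2 = 0.84 × 0.48 × 7.05 = 2.843 m³/s
w_3 = (21.3 − 5.4)/2 = 7.95 m; q_3 = 1.03 × 0.85 × 7.95 = 6.960 m³/s
w_4 = (25.8 − 16.9)/2 = 4.45 m; q_4 = 0.62 × 0.51 × 4.45 = 1.407 m³/s
w_5 = (25.8 − 21.3)/2 = 2.25 m; q_5 = 0.53 × 0.17 × 2.25 = 0.2027 m³/s
Q = Σ qᵢ = 11.48 m³/s

11.5 m³/s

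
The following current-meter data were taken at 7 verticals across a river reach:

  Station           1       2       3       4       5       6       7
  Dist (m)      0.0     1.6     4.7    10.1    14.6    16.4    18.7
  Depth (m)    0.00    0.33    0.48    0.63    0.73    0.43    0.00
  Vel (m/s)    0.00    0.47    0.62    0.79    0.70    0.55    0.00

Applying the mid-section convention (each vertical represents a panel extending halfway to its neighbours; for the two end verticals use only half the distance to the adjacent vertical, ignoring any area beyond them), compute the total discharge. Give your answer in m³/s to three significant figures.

6.19 m³/s

w_2 = (4.7 − 0.0)/2 = 2.35 m; q_2 = 0.47 × 0.33 × 2.35 = 0.3645 m³/s
w_3 = (10.1 − 1.6)/2 = 4.25 m; q_3 = 0.62 × 0.48 × 4.25 = 1.265 m³/s
w_4 = (14.6 − 4.7)/2 = 4.95 m; q_4 = 0.79 × 0.63 × 4.95 = 2.464 m³/s
w_5 = (16.4 − 10.1)/2 = 3.15 m; q_5 = 0.70 × 0.73 × 3.15 = 1.610 m³/s
w_6 = (18.7 − 14.6)/2 = 2.05 m; q_6 = 0.55 × 0.43 × 2.05 = 0.4848 m³/s
Stations 1, 7 contribute zero (depth or velocity is 0).
Q = Σ qᵢ = 6.187 m³/s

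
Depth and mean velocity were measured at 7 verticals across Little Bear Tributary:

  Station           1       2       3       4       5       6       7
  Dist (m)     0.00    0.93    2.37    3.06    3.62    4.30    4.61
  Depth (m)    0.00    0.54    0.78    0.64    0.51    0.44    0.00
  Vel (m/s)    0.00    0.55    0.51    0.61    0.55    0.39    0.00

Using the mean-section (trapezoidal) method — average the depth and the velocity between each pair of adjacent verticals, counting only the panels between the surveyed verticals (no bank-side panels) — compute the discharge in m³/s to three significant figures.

Panel 1-2: Δb = 0.93 m, d̄ = (0.00+0.54)/2 = 0.27, v̄ = (0.00+0.55)/2 = 0.275 → q = 0.93×0.27×0.275 = 0.06905 m³/s
Panel 2-3: Δb = 1.44 m, d̄ = (0.54+0.78)/2 = 0.66, v̄ = (0.55+0.51)/2 = 0.53 → q = 1.44×0.66×0.53 = 0.5037 m³/s
Panel 3-4: Δb = 0.69 m, d̄ = (0.78+0.64)/2 = 0.71, v̄ = (0.51+0.61)/2 = 0.56 → q = 0.69×0.71×0.56 = 0.2743 m³/s
Panel 4-5: Δb = 0.56 m, d̄ = (0.64+0.51)/2 = 0.575, v̄ = (0.61+0.55)/2 = 0.58 → q = 0.56×0.575×0.58 = 0.1868 m³/s
Panel 5-6: Δb = 0.68 m, d̄ = (0.51+0.44)/2 = 0.475, v̄ = (0.55+0.39)/2 = 0.47 → q = 0.68×0.475×0.47 = 0.1518 m³/s
Panel 6-7: Δb = 0.31 m, d̄ = (0.44+0.00)/2 = 0.22, v̄ = (0.39+0.00)/2 = 0.195 → q = 0.31×0.22×0.195 = 0.01330 m³/s
Q = Σ q = 1.199 m³/s

1.20 m³/s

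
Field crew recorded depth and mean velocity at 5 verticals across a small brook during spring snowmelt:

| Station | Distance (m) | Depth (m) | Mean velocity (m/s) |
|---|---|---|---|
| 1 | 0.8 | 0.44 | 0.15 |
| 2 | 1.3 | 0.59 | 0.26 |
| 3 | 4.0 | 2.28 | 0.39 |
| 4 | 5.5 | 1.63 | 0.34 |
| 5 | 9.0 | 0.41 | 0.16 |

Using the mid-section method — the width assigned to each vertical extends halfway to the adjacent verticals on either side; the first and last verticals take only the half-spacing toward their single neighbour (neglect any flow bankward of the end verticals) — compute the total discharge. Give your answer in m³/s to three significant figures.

w_1 = (1.3 − 0.8)/2 = 0.25 m; q_1 = 0.15 × 0.44 × 0.25 = 0.01650 m³/s
w_2 = (4.0 − 0.8)/2 = 1.6 m; q_2 = 0.26 × 0.59 × 1.6 = 0.2454 m³/s
w_3 = (5.5 − 1.3)/2 = 2.1 m; q_3 = 0.39 × 2.28 × 2.1 = 1.867 m³/s
w_4 = (9.0 − 4.0)/2 = 2.5 m; q_4 = 0.34 × 1.63 × 2.5 = 1.386 m³/s
w_5 = (9.0 − 5.5)/2 = 1.75 m; q_5 = 0.16 × 0.41 × 1.75 = 0.1148 m³/s
Q = Σ qᵢ = 3.630 m³/s

3.63 m³/s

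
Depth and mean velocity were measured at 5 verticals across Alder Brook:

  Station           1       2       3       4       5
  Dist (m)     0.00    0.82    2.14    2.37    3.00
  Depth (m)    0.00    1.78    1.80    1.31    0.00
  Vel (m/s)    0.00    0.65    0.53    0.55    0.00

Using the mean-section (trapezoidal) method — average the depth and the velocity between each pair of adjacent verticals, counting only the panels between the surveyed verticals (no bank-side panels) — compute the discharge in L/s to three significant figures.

Panel 1-2: Δb = 0.82 m, d̄ = (0.00+1.78)/2 = 0.89, v̄ = (0.00+0.65)/2 = 0.325 → q = 0.82×0.89×0.325 = 0.2372 m³/s
Panel 2-3: Δb = 1.32 m, d̄ = (1.78+1.80)/2 = 1.79, v̄ = (0.65+0.53)/2 = 0.59 → q = 1.32×1.79×0.59 = 1.394 m³/s
Panel 3-4: Δb = 0.23 m, d̄ = (1.80+1.31)/2 = 1.555, v̄ = (0.53+0.55)/2 = 0.54 → q = 0.23×1.555×0.54 = 0.1931 m³/s
Panel 4-5: Δb = 0.63 m, d̄ = (1.31+0.00)/2 = 0.655, v̄ = (0.55+0.00)/2 = 0.275 → q = 0.63×0.655×0.275 = 0.1135 m³/s
Q = Σ q = 1.938 m³/s
= 1.938 × 1000 = 1938 L/s

1940 L/s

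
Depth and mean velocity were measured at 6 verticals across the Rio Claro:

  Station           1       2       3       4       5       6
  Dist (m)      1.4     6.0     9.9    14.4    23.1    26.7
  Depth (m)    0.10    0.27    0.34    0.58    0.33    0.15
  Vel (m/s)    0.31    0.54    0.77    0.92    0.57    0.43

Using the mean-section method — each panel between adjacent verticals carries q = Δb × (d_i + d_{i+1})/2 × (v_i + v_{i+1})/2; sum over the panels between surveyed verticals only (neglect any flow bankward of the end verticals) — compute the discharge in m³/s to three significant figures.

6.27 m³/s

Panel 1-2: Δb = 4.6 m, d̄ = (0.10+0.27)/2 = 0.185, v̄ = (0.31+0.54)/2 = 0.425 → q = 4.6×0.185×0.425 = 0.3617 m³/s
Panel 2-3: Δb = 3.9 m, d̄ = (0.27+0.34)/2 = 0.305, v̄ = (0.54+0.77)/2 = 0.655 → q = 3.9×0.305×0.655 = 0.7791 m³/s
Panel 3-4: Δb = 4.5 m, d̄ = (0.34+0.58)/2 = 0.46, v̄ = (0.77+0.92)/2 = 0.845 → q = 4.5×0.46×0.845 = 1.749 m³/s
Panel 4-5: Δb = 8.7 m, d̄ = (0.58+0.33)/2 = 0.455, v̄ = (0.92+0.57)/2 = 0.745 → q = 8.7×0.455×0.745 = 2.949 m³/s
Panel 5-6: Δb = 3.6 m, d̄ = (0.33+0.15)/2 = 0.24, v̄ = (0.57+0.43)/2 = 0.5 → q = 3.6×0.24×0.5 = 0.4320 m³/s
Q = Σ q = 6.271 m³/s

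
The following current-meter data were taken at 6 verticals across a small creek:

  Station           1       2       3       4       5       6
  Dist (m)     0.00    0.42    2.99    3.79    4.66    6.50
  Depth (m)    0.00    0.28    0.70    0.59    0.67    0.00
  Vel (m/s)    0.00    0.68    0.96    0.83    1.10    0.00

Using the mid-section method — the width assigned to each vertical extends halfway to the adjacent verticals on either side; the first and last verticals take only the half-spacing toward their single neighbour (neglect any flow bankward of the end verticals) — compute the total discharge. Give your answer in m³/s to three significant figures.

w_2 = (2.99 − 0.00)/2 = 1.495 m; q_2 = 0.68 × 0.28 × 1.495 = 0.2846 m³/s
w_3 = (3.79 − 0.42)/2 = 1.685 m; q_3 = 0.96 × 0.70 × 1.685 = 1.132 m³/s
w_4 = (4.66 − 2.99)/2 = 0.835 m; q_4 = 0.83 × 0.59 × 0.835 = 0.4089 m³/s
w_5 = (6.50 − 3.79)/2 = 1.355 m; q_5 = 1.10 × 0.67 × 1.355 = 0.9986 m³/s
Stations 1, 6 contribute zero (depth or velocity is 0).
Q = Σ qᵢ = 2.825 m³/s

2.82 m³/s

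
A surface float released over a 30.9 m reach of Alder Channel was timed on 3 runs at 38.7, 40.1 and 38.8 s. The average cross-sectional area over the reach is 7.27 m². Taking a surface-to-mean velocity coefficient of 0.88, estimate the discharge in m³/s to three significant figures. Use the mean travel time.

t̄ = (38.7 + 40.1 + 38.8) / 3 = 39.2 s
v_surface = L / t̄ = 30.9 / 39.2 = 0.7883 m/s
v_mean = 0.88 × 0.7883 = 0.6937 m/s
Q = A × v_mean = 7.27 × 0.6937 = 5.043 m³/s

5.04 m³/s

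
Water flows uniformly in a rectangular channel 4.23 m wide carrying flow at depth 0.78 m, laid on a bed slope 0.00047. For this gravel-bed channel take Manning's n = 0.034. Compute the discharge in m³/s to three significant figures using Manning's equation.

1.45 m³/s

A = b·y = 4.23 × 0.78 = 3.299 m²
P = b + 2y = 4.23 + 2×0.78 = 5.790 m
R = A/P = 3.299/5.790 = 0.5698 m
Q = (1/n)·A·R^(2/3)·S^(1/2) = (1/0.034) × 3.299 × 0.5698^(2/3) × 0.00047^(1/2) = 1.446 m³/s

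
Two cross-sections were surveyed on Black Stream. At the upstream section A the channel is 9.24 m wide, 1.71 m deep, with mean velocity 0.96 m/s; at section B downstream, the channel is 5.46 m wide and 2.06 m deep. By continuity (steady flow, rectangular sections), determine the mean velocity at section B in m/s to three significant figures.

1.35 m/s

Q = A₁V₁ = (9.24×1.71) × 0.96 = 15.17 m³/s
A₂ = 5.46 × 2.06 = 11.25 m²
V₂ = Q/A₂ = 15.17/11.25 = 1.349 m/s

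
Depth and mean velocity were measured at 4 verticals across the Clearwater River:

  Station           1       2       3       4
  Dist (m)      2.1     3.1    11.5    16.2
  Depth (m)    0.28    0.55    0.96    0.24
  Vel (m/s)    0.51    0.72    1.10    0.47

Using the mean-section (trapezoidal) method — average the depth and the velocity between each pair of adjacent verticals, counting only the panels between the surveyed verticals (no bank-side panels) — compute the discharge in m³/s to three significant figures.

Panel 1-2: Δb = 1 m, d̄ = (0.28+0.55)/2 = 0.415, v̄ = (0.51+0.72)/2 = 0.615 → q = 1×0.415×0.615 = 0.2552 m³/s
Panel 2-3: Δb = 8.4 m, d̄ = (0.55+0.96)/2 = 0.755, v̄ = (0.72+1.10)/2 = 0.91 → q = 8.4×0.755×0.91 = 5.771 m³/s
Panel 3-4: Δb = 4.7 m, d̄ = (0.96+0.24)/2 = 0.6, v̄ = (1.10+0.47)/2 = 0.785 → q = 4.7×0.6×0.785 = 2.214 m³/s
Q = Σ q = 8.240 m³/s

8.24 m³/s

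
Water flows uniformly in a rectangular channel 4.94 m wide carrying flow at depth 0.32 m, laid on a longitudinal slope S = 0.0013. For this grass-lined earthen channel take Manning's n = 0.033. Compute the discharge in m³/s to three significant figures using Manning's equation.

A = b·y = 4.94 × 0.32 = 1.581 m²
P = b + 2y = 4.94 + 2×0.32 = 5.580 m
R = A/P = 1.581/5.580 = 0.2833 m
Q = (1/n)·A·R^(2/3)·S^(1/2) = (1/0.033) × 1.581 × 0.2833^(2/3) × 0.0013^(1/2) = 0.7450 m³/s

0.745 m³/s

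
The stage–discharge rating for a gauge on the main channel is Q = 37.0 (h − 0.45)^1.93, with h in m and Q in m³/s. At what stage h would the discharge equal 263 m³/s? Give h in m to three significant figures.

3.21 m

h − h₀ = (Q/C)^(1/b) = (263/37.0)^(1/1.93) = 2.763 m
h = 0.45 + 2.763 = 3.213 m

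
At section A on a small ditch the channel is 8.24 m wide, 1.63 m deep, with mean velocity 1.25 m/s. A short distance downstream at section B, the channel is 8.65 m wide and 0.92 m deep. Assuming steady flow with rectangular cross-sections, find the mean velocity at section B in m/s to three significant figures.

Q = A₁V₁ = (8.24×1.63) × 1.25 = 16.79 m³/s
A₂ = 8.65 × 0.92 = 7.958 m²
V₂ = Q/A₂ = 16.79/7.958 = 2.110 m/s

2.11 m/s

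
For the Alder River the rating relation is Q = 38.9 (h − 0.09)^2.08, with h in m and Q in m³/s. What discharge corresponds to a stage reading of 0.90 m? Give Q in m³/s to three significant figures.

Q = 38.9 × (0.90 − 0.09)^2.08 = 38.9 × 0.81^2.08 = 25.10 m³/s

25.1 m³/s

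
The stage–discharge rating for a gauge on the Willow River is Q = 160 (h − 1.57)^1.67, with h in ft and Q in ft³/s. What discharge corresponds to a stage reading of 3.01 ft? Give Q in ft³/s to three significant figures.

Q = 160 × (3.01 − 1.57)^1.67 = 160 × 1.44^1.67 = 294.2 ft³/s

294 ft³/s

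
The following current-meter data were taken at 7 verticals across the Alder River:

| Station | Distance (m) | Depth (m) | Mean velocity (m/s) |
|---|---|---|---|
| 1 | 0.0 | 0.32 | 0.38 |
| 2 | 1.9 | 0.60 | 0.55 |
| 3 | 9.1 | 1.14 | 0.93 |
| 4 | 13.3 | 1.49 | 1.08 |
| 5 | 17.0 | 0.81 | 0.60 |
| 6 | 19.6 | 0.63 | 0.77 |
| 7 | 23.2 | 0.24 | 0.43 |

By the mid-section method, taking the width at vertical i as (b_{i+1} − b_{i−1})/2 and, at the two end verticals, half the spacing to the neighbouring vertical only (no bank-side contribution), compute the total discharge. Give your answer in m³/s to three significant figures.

w_1 = (1.9 − 0.0)/2 = 0.95 m; q_1 = 0.38 × 0.32 × 0.95 = 0.1155 m³/s
w_2 = (9.1 − 0.0)/2 = 4.55 m; q_2 = 0.55 × 0.60 × 4.55 = 1.502 m³/s
w_3 = (13.3 − 1.9)/2 = 5.7 m; q_3 = 0.93 × 1.14 × 5.7 = 6.043 m³/s
w_4 = (17.0 − 9.1)/2 = 3.95 m; q_4 = 1.08 × 1.49 × 3.95 = 6.356 m³/s
w_5 = (19.6 − 13.3)/2 = 3.15 m; q_5 = 0.60 × 0.81 × 3.15 = 1.531 m³/s
w_6 = (23.2 − 17.0)/2 = 3.1 m; q_6 = 0.77 × 0.63 × 3.1 = 1.504 m³/s
w_7 = (23.2 − 19.6)/2 = 1.8 m; q_7 = 0.43 × 0.24 × 1.8 = 0.1858 m³/s
Q = Σ qᵢ = 17.24 m³/s

17.2 m³/s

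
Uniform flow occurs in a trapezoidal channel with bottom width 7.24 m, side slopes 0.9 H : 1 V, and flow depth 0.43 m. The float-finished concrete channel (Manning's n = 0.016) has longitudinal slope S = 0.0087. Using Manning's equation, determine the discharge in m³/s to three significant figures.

A = (b + z·y)·y = (7.24 + 0.9×0.43)×0.43 = 3.280 m²
P = b + 2y√(1+z²) = 7.24 + 2×0.43×√(1+0.9²) = 8.397 m
R = A/P = 3.280/8.397 = 0.3906 m
Q = (1/n)·A·R^(2/3)·S^(1/2) = (1/0.016) × 3.280 × 0.3906^(2/3) × 0.0087^(1/2) = 10.22 m³/s

10.2 m³/s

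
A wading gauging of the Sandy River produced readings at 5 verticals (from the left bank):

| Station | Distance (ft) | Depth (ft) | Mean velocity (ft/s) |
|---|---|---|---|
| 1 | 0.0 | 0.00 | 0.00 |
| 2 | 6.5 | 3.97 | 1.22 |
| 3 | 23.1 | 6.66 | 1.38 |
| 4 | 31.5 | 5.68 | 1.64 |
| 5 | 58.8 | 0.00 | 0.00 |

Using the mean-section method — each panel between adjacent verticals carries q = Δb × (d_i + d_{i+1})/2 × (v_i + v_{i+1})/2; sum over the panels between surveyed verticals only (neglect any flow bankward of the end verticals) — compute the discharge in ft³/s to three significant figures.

264 ft³/s

Panel 1-2: Δb = 6.5 ft, d̄ = (0.00+3.97)/2 = 1.985, v̄ = (0.00+1.22)/2 = 0.61 → q = 6.5×1.985×0.61 = 7.871 ft³/s
Panel 2-3: Δb = 16.6 ft, d̄ = (3.97+6.66)/2 = 5.315, v̄ = (1.22+1.38)/2 = 1.3 → q = 16.6×5.315×1.3 = 114.7 ft³/s
Panel 3-4: Δb = 8.4 ft, d̄ = (6.66+5.68)/2 = 6.17, v̄ = (1.38+1.64)/2 = 1.51 → q = 8.4×6.17×1.51 = 78.26 ft³/s
Panel 4-5: Δb = 27.3 ft, d̄ = (5.68+0.00)/2 = 2.84, v̄ = (1.64+0.00)/2 = 0.82 → q = 27.3×2.84×0.82 = 63.58 ft³/s
Q = Σ q = 264.4 ft³/s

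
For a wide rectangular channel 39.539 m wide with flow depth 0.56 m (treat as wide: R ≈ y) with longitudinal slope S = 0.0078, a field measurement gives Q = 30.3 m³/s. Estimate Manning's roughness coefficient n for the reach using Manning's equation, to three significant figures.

0.0438

A = b·y = 39.539 × 0.56 = 22.14 m²
Wide channel: R ≈ y = 0.56 m
n = (1/Q)·A·R^(2/3)·S^(1/2) = (1/30.3) × 22.14 × 0.6794 × 0.08832 = 0.04385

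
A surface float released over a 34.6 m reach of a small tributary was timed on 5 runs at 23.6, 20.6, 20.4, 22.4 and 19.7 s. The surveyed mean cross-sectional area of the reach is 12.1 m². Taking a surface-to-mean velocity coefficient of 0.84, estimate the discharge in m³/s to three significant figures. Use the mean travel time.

16.5 m³/s

t̄ = (23.6 + 20.6 + 20.4 + 22.4 + 19.7) / 5 = 21.34 s
v_surface = L / t̄ = 34.6 / 21.34 = 1.621 m/s
v_mean = 0.84 × 1.621 = 1.362 m/s
Q = A × v_mean = 12.1 × 1.362 = 16.48 m³/s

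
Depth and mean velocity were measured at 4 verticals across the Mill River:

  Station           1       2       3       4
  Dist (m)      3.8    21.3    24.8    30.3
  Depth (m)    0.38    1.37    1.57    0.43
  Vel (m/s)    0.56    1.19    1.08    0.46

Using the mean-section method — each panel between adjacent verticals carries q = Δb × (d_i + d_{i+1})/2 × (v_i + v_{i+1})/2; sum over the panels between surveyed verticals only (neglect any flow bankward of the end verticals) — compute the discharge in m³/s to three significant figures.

Panel 1-2: Δb = 17.5 m, d̄ = (0.38+1.37)/2 = 0.875, v̄ = (0.56+1.19)/2 = 0.875 → q = 17.5×0.875×0.875 = 13.40 m³/s
Panel 2-3: Δb = 3.5 m, d̄ = (1.37+1.57)/2 = 1.47, v̄ = (1.19+1.08)/2 = 1.135 → q = 3.5×1.47×1.135 = 5.840 m³/s
Panel 3-4: Δb = 5.5 m, d̄ = (1.57+0.43)/2 = 1, v̄ = (1.08+0.46)/2 = 0.77 → q = 5.5×1×0.77 = 4.235 m³/s
Q = Σ q = 23.47 m³/s

23.5 m³/s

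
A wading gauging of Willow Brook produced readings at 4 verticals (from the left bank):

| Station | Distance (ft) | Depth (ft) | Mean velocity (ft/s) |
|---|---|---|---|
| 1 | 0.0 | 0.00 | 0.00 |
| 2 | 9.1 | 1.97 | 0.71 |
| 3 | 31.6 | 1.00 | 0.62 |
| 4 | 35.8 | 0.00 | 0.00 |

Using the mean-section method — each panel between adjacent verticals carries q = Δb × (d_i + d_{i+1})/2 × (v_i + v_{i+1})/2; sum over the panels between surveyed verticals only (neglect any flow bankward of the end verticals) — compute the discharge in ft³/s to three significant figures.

Panel 1-2: Δb = 9.1 ft, d̄ = (0.00+1.97)/2 = 0.985, v̄ = (0.00+0.71)/2 = 0.355 → q = 9.1×0.985×0.355 = 3.182 ft³/s
Panel 2-3: Δb = 22.5 ft, d̄ = (1.97+1.00)/2 = 1.485, v̄ = (0.71+0.62)/2 = 0.665 → q = 22.5×1.485×0.665 = 22.22 ft³/s
Panel 3-4: Δb = 4.2 ft, d̄ = (1.00+0.00)/2 = 0.5, v̄ = (0.62+0.00)/2 = 0.31 → q = 4.2×0.5×0.31 = 0.6510 ft³/s
Q = Σ q = 26.05 ft³/s

26.1 ft³/s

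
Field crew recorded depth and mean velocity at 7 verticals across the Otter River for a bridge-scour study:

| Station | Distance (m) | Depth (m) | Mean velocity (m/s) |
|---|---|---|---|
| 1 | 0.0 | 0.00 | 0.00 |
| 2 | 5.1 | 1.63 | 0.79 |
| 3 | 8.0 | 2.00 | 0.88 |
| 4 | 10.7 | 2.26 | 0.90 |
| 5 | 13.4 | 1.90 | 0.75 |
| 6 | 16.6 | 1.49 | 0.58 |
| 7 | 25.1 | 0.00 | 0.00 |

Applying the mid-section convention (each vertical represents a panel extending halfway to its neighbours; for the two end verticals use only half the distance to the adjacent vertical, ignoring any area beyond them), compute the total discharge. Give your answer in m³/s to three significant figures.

24.8 m³/s

w_2 = (8.0 − 0.0)/2 = 4 m; q_2 = 0.79 × 1.63 × 4 = 5.151 m³/s
w_3 = (10.7 − 5.1)/2 = 2.8 m; q_3 = 0.88 × 2.00 × 2.8 = 4.928 m³/s
w_4 = (13.4 − 8.0)/2 = 2.7 m; q_4 = 0.90 × 2.26 × 2.7 = 5.492 m³/s
w_5 = (16.6 − 10.7)/2 = 2.95 m; q_5 = 0.75 × 1.90 × 2.95 = 4.204 m³/s
w_6 = (25.1 − 13.4)/2 = 5.85 m; q_6 = 0.58 × 1.49 × 5.85 = 5.056 m³/s
Stations 1, 7 contribute zero (depth or velocity is 0).
Q = Σ qᵢ = 24.83 m³/s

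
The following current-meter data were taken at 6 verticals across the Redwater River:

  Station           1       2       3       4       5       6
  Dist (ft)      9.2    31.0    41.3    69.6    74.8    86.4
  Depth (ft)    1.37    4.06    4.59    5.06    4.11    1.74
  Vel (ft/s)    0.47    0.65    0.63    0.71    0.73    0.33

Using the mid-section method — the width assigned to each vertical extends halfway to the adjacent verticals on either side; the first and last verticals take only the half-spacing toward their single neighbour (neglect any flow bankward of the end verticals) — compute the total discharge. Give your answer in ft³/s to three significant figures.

194 ft³/s

w_1 = (31.0 − 9.2)/2 = 10.9 ft; q_1 = 0.47 × 1.37 × 10.9 = 7.019 ft³/s
w_2 = (41.3 − 9.2)/2 = 16.05 ft; q_2 = 0.65 × 4.06 × 16.05 = 42.36 ft³/s
w_3 = (69.6 − 31.0)/2 = 19.3 ft; q_3 = 0.63 × 4.59 × 19.3 = 55.81 ft³/s
w_4 = (74.8 − 41.3)/2 = 16.75 ft; q_4 = 0.71 × 5.06 × 16.75 = 60.18 ft³/s
w_5 = (86.4 − 69.6)/2 = 8.4 ft; q_5 = 0.73 × 4.11 × 8.4 = 25.20 ft³/s
w_6 = (86.4 − 74.8)/2 = 5.8 ft; q_6 = 0.33 × 1.74 × 5.8 = 3.330 ft³/s
Q = Σ qᵢ = 193.9 ft³/s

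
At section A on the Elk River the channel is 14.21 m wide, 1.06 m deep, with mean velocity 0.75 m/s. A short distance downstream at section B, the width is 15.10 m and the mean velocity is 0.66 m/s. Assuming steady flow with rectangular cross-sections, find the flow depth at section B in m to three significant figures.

Q = A₁V₁ = (14.21×1.06) × 0.75 = 11.30 m³/s
d₂ = Q/(b₂ V₂) = 11.30/(15.10×0.66) = 1.134 m

1.13 m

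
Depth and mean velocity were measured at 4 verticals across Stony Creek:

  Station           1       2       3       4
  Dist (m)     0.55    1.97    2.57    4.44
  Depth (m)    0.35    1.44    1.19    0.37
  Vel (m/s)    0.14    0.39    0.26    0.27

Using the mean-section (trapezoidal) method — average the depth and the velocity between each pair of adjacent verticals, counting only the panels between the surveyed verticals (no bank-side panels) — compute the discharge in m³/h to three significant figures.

3530 m³/h

Panel 1-2: Δb = 1.42 m, d̄ = (0.35+1.44)/2 = 0.895, v̄ = (0.14+0.39)/2 = 0.265 → q = 1.42×0.895×0.265 = 0.3368 m³/s
Panel 2-3: Δb = 0.6 m, d̄ = (1.44+1.19)/2 = 1.315, v̄ = (0.39+0.26)/2 = 0.325 → q = 0.6×1.315×0.325 = 0.2564 m³/s
Panel 3-4: Δb = 1.87 m, d̄ = (1.19+0.37)/2 = 0.78, v̄ = (0.26+0.27)/2 = 0.265 → q = 1.87×0.78×0.265 = 0.3865 m³/s
Q = Σ q = 0.9797 m³/s
= 0.9797 × 3600 = 3527 m³/h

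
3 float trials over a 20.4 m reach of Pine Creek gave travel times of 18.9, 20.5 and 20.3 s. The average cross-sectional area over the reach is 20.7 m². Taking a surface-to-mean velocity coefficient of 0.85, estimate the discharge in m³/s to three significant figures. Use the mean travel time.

t̄ = (18.9 + 20.5 + 20.3) / 3 = 19.9 s
v_surface = L / t̄ = 20.4 / 19.9 = 1.025 m/s
v_mean = 0.85 × 1.025 = 0.8714 m/s
Q = A × v_mean = 20.7 × 0.8714 = 18.04 m³/s

18.0 m³/s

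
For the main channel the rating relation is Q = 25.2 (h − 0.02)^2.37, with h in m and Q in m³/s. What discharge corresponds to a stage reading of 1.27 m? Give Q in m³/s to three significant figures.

Q = 25.2 × (1.27 − 0.02)^2.37 = 25.2 × 1.25^2.37 = 42.76 m³/s

42.8 m³/s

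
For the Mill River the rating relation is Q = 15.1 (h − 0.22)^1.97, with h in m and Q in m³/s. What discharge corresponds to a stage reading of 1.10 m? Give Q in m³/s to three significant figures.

Q = 15.1 × (1.10 − 0.22)^1.97 = 15.1 × 0.88^1.97 = 11.74 m³/s

11.7 m³/s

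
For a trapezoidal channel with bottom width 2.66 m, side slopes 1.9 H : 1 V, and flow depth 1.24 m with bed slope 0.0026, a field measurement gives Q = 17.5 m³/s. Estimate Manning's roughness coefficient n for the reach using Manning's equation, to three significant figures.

A = (b + z·y)·y = (2.66 + 1.9×1.24)×1.24 = 6.220 m²
P = b + 2y√(1+z²) = 2.66 + 2×1.24×√(1+1.9²) = 7.985 m
R = A/P = 6.220/7.985 = 0.7790 m
n = (1/Q)·A·R^(2/3)·S^(1/2) = (1/17.5) × 6.220 × 0.8466 × 0.05099 = 0.01534

0.0153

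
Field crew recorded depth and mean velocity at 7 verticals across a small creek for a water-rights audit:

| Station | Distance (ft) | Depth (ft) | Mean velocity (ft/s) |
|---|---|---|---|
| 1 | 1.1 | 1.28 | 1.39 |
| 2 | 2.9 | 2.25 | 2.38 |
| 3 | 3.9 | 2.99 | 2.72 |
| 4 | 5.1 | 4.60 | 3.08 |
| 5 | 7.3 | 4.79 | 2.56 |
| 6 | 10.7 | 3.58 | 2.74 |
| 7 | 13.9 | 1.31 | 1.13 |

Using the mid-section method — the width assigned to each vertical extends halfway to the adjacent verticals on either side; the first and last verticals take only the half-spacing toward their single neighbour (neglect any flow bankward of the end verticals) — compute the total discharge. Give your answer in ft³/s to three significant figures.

w_1 = (2.9 − 1.1)/2 = 0.9 ft; q_1 = 1.39 × 1.28 × 0.9 = 1.601 ft³/s
w_2 = (3.9 − 1.1)/2 = 1.4 ft; q_2 = 2.38 × 2.25 × 1.4 = 7.497 ft³/s
w_3 = (5.1 − 2.9)/2 = 1.1 ft; q_3 = 2.72 × 2.99 × 1.1 = 8.946 ft³/s
w_4 = (7.3 − 3.9)/2 = 1.7 ft; q_4 = 3.08 × 4.60 × 1.7 = 24.09 ft³/s
w_5 = (10.7 − 5.1)/2 = 2.8 ft; q_5 = 2.56 × 4.79 × 2.8 = 34.33 ft³/s
w_6 = (13.9 − 7.3)/2 = 3.3 ft; q_6 = 2.74 × 3.58 × 3.3 = 32.37 ft³/s
w_7 = (13.9 − 10.7)/2 = 1.6 ft; q_7 = 1.13 × 1.31 × 1.6 = 2.368 ft³/s
Q = Σ qᵢ = 111.2 ft³/s

111 ft³/s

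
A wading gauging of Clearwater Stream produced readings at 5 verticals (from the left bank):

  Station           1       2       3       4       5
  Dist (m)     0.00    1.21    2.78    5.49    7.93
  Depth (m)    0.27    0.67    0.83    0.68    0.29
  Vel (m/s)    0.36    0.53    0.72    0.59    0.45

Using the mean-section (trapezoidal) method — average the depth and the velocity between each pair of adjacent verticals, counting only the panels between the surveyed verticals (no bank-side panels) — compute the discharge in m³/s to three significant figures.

Panel 1-2: Δb = 1.21 m, d̄ = (0.27+0.67)/2 = 0.47, v̄ = (0.36+0.53)/2 = 0.445 → q = 1.21×0.47×0.445 = 0.2531 m³/s
Panel 2-3: Δb = 1.57 m, d̄ = (0.67+0.83)/2 = 0.75, v̄ = (0.53+0.72)/2 = 0.625 → q = 1.57×0.75×0.625 = 0.7359 m³/s
Panel 3-4: Δb = 2.71 m, d̄ = (0.83+0.68)/2 = 0.755, v̄ = (0.72+0.59)/2 = 0.655 → q = 2.71×0.755×0.655 = 1.340 m³/s
Panel 4-5: Δb = 2.44 m, d̄ = (0.68+0.29)/2 = 0.485, v̄ = (0.59+0.45)/2 = 0.52 → q = 2.44×0.485×0.52 = 0.6154 m³/s
Q = Σ q = 2.945 m³/s

2.94 m³/s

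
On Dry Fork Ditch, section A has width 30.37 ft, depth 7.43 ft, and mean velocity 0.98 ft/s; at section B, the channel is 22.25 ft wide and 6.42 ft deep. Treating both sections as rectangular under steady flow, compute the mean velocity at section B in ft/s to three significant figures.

Q = A₁V₁ = (30.37×7.43) × 0.98 = 221.1 ft³/s
A₂ = 22.25 × 6.42 = 142.8 ft²
V₂ = Q/A₂ = 221.1/142.8 = 1.548 ft/s

1.55 ft/s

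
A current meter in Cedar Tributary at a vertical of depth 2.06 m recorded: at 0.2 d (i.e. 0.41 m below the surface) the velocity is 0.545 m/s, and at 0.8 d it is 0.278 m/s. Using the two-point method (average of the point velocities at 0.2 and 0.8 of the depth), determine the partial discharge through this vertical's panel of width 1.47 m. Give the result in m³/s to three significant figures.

v̄ = (0.545 + 0.278) / 2 = 0.4115 m/s
q = v̄ × d × w = 0.4115 × 2.06 × 1.47 = 1.246 m³/s

1.25 m³/s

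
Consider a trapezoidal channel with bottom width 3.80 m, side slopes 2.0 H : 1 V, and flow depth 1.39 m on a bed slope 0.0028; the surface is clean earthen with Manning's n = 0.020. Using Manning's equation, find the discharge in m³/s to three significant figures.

22.8 m³/s

A = (b + z·y)·y = (3.80 + 2.0×1.39)×1.39 = 9.146 m²
P = b + 2y√(1+z²) = 3.80 + 2×1.39×√(1+2.0²) = 10.02 m
R = A/P = 9.146/10.02 = 0.9131 m
Q = (1/n)·A·R^(2/3)·S^(1/2) = (1/0.020) × 9.146 × 0.9131^(2/3) × 0.0028^(1/2) = 22.78 m³/s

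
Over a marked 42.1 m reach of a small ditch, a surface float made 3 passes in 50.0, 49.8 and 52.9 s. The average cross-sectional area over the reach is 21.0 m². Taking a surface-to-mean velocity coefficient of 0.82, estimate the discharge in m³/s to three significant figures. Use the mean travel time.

t̄ = (50.0 + 49.8 + 52.9) / 3 = 50.9 s
v_surface = L / t̄ = 42.1 / 50.9 = 0.8271 m/s
v_mean = 0.82 × 0.8271 = 0.6782 m/s
Q = A × v_mean = 21.0 × 0.6782 = 14.24 m³/s

14.2 m³/s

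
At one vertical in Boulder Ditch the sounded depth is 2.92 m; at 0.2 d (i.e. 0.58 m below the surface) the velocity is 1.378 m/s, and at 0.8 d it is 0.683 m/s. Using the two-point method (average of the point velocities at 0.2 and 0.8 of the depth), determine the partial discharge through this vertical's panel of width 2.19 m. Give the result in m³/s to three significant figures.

v̄ = (1.378 + 0.683) / 2 = 1.031 m/s
q = v̄ × d × w = 1.031 × 2.92 × 2.19 = 6.590 m³/s

6.59 m³/s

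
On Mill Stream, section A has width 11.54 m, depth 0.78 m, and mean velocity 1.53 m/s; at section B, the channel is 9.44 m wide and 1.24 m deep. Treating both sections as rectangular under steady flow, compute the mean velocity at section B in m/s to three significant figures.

1.18 m/s

Q = A₁V₁ = (11.54×0.78) × 1.53 = 13.77 m³/s
A₂ = 9.44 × 1.24 = 11.71 m²
V₂ = Q/A₂ = 13.77/11.71 = 1.177 m/s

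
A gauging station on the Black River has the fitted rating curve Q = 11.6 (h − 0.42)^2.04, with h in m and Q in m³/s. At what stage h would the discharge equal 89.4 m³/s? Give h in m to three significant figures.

h − h₀ = (Q/C)^(1/b) = (89.4/11.6)^(1/2.04) = 2.721 m
h = 0.42 + 2.721 = 3.141 m

3.14 m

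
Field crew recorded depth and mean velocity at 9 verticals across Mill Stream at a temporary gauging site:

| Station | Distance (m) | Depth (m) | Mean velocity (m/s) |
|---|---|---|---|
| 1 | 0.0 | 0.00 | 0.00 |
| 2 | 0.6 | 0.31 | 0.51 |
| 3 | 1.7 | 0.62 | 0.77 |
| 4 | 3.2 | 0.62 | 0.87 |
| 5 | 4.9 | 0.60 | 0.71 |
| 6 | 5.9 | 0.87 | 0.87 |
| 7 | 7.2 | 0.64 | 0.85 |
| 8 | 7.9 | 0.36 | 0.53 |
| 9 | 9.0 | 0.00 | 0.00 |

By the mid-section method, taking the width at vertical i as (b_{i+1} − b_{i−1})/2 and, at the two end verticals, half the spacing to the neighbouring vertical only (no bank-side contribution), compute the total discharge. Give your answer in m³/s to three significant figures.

3.78 m³/s

w_2 = (1.7 − 0.0)/2 = 0.85 m; q_2 = 0.51 × 0.31 × 0.85 = 0.1344 m³/s
w_3 = (3.2 − 0.6)/2 = 1.3 m; q_3 = 0.77 × 0.62 × 1.3 = 0.6206 m³/s
w_4 = (4.9 − 1.7)/2 = 1.6 m; q_4 = 0.87 × 0.62 × 1.6 = 0.8630 m³/s
w_5 = (5.9 − 3.2)/2 = 1.35 m; q_5 = 0.71 × 0.60 × 1.35 = 0.5751 m³/s
w_6 = (7.2 − 4.9)/2 = 1.15 m; q_6 = 0.87 × 0.87 × 1.15 = 0.8704 m³/s
w_7 = (7.9 − 5.9)/2 = 1 m; q_7 = 0.85 × 0.64 × 1 = 0.5440 m³/s
w_8 = (9.0 − 7.2)/2 = 0.9 m; q_8 = 0.53 × 0.36 × 0.9 = 0.1717 m³/s
Stations 1, 9 contribute zero (depth or velocity is 0).
Q = Σ qᵢ = 3.779 m³/s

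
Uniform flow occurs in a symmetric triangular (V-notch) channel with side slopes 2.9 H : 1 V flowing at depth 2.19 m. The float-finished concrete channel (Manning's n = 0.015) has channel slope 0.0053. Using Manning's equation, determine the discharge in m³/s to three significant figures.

69.1 m³/s

A = z·y² = 2.9×2.19² = 13.91 m²
P = 2y√(1+z²) = 2×2.19×√(1+2.9²) = 13.44 m
R = A/P = 13.91/13.44 = 1.035 m
Q = (1/n)·A·R^(2/3)·S^(1/2) = (1/0.015) × 13.91 × 1.035^(2/3) × 0.0053^(1/2) = 69.08 m³/s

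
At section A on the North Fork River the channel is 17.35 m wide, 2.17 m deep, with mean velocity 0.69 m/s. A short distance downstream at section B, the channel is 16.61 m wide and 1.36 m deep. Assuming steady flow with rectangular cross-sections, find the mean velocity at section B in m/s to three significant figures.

1.15 m/s

Q = A₁V₁ = (17.35×2.17) × 0.69 = 25.98 m³/s
A₂ = 16.61 × 1.36 = 22.59 m²
V₂ = Q/A₂ = 25.98/22.59 = 1.150 m/s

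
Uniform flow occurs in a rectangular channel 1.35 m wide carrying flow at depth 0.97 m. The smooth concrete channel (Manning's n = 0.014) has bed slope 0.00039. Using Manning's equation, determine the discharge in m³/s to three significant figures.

1.00 m³/s

A = b·y = 1.35 × 0.97 = 1.310 m²
P = b + 2y = 1.35 + 2×0.97 = 3.290 m
R = A/P = 1.310/3.290 = 0.3980 m
Q = (1/n)·A·R^(2/3)·S^(1/2) = (1/0.014) × 1.310 × 0.3980^(2/3) × 0.00039^(1/2) = 0.9995 m³/s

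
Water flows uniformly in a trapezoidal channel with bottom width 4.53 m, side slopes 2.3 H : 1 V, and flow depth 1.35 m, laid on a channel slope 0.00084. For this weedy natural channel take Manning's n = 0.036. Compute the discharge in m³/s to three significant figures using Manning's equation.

A = (b + z·y)·y = (4.53 + 2.3×1.35)×1.35 = 10.31 m²
P = b + 2y√(1+z²) = 4.53 + 2×1.35×√(1+2.3²) = 11.30 m
R = A/P = 10.31/11.30 = 0.9120 m
Q = (1/n)·A·R^(2/3)·S^(1/2) = (1/0.036) × 10.31 × 0.9120^(2/3) × 0.00084^(1/2) = 7.804 m³/s

7.80 m³/s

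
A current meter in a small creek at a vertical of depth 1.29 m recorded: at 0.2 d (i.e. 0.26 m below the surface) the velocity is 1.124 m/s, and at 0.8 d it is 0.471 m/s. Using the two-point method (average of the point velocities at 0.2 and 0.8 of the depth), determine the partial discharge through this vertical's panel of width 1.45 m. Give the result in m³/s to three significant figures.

v̄ = (1.124 + 0.471) / 2 = 0.7975 m/s
q = v̄ × d × w = 0.7975 × 1.29 × 1.45 = 1.492 m³/s

1.49 m³/s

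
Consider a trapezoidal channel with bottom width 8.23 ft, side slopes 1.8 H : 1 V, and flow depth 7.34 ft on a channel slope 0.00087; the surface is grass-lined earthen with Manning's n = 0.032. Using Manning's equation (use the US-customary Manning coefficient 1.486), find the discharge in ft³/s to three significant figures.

552 ft³/s

A = (b + z·y)·y = (8.23 + 1.8×7.34)×7.34 = 157.4 ft²
P = b + 2y√(1+z²) = 8.23 + 2×7.34×√(1+1.8²) = 38.46 ft
R = A/P = 157.4/38.46 = 4.092 ft
Q = (1.486/n)·A·R^(2/3)·S^(1/2) = (1.486/0.032) × 157.4 × 4.092^(2/3) × 0.00087^(1/2) = 551.5 ft³/s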